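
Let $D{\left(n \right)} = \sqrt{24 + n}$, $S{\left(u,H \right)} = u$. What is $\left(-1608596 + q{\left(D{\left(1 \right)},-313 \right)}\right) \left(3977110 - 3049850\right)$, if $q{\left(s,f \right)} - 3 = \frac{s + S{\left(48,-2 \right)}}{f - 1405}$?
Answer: $- \frac{1281270633482010}{859} \approx -1.4916 \cdot 10^{12}$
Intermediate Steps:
$q{\left(s,f \right)} = 3 + \frac{48 + s}{-1405 + f}$ ($q{\left(s,f \right)} = 3 + \frac{s + 48}{f - 1405} = 3 + \frac{48 + s}{-1405 + f}$)
$\left(-1608596 + q{\left(D{\left(1 \right)},-313 \right)}\right) \left(3977110 - 3049850\right) = \left(-1608596 + \frac{-4167 + \sqrt{24 + 1} + 3 \left(-313\right)}{-1405 - 313}\right) \left(3977110 - 3049850\right) = \left(-1608596 + \frac{-4167 + \sqrt{25} - 939}{-1718}\right) 927260 = \left(-1608596 - \frac{-4167 + 5 - 939}{1718}\right) 927260 = \left(-1608596 - - \frac{5101}{1718}\right) 927260 = \left(-1608596 + \frac{5101}{1718}\right) 927260 = \left(- \frac{2763562827}{1718}\right) 927260 = - \frac{1281270633482010}{859}$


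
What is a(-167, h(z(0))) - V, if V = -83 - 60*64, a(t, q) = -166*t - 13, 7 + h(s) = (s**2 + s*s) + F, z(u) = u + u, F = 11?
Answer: 31632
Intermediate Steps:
z(u) = 2*u
h(s) = 4 + 2*s**2 (h(s) = -7 + ((s**2 + s*s) + 11) = -7 + ((s**2 + s**2) + 11) = -7 + (2*s**2 + 11) = -7 + (11 + 2*s**2) = 4 + 2*s**2)
a(t, q) = -13 - 166*t
V = -3923 (V = -83 - 3840 = -3923)
a(-167, h(z(0))) - V = (-13 - 166*(-167)) - 1*(-3923) = (-13 + 27722) + 3923 = 27709 + 3923 = 31632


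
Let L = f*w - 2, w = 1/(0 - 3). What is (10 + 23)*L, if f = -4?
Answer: -22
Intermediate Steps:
w = -⅓ (w = 1/(-3) = -⅓ ≈ -0.33333)
L = -⅔ (L = -4*(-⅓) - 2 = 4/3 - 2 = -⅔ ≈ -0.66667)
(10 + 23)*L = (10 + 23)*(-⅔) = 33*(-⅔) = -22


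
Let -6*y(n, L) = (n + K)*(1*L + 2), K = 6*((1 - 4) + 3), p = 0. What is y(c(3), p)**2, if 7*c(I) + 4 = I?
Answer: 1/441 ≈ 0.0022676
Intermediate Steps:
K = 0 (K = 6*(-3 + 3) = 6*0 = 0)
c(I) = -4/7 + I/7
y(n, L) = -n*(2 + L)/6 (y(n, L) = -(n + 0)*(1*L + 2)/6 = -n*(L + 2)/6 = -n*(2 + L)/6)
y(c(3), p)**2 = ((-4/7 + (1/7)*3)*(-2 - 1*0)/6)**2 = ((-4/7 + 3/7)*(-2 + 0)/6)**2 = ((1/6)*(-1/7)*(-2))**2 = (1/21)**2 = 1/441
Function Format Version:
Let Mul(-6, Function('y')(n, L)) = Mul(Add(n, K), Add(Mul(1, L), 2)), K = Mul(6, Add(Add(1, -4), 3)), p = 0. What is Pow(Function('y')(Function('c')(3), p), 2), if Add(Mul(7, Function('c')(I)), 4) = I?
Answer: Rational(1, 441) ≈ 0.0022676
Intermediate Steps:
K = 0 (K = Mul(6, Add(-3, 3)) = Mul(6, 0) = 0)
Function('c')(I) = Add(Rational(-4, 7), Mul(Rational(1, 7), I))
Function('y')(n, L) = Mul(Rational(-1, 6), n, Add(2, L)) (Function('y')(n, L) = Mul(Rational(-1, 6), Mul(Add(n, 0), Add(Mul(1, L), 2))) = Mul(Rational(-1, 6), Mul(n, Add(L, 2))) = Mul(Rational(-1, 6), Mul(n, Add(2, L))) = Mul(Rational(-1, 6), n, Add(2, L)))
Pow(Function('y')(Function('c')(3), p), 2) = Pow(Mul(Rational(1, 6), Add(Rational(-4, 7), Mul(Rational(1, 7), 3)), Add(-2, Mul(-1, 0))), 2) = Pow(Mul(Rational(1, 6), Add(Rational(-4, 7), Rational(3, 7)), Add(-2, 0)), 2) = Pow(Mul(Rational(1, 6), Rational(-1, 7), -2), 2) = Pow(Rational(1, 21), 2) = Rational(1, 441)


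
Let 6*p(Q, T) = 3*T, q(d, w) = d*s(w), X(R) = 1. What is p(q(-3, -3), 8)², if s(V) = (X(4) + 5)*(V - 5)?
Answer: 16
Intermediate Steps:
s(V) = -30 + 6*V (s(V) = (1 + 5)*(V - 5) = 6*(-5 + V) = -30 + 6*V)
q(d, w) = d*(-30 + 6*w)
p(Q, T) = T/2 (p(Q, T) = (3*T)/6 = T/2)
p(q(-3, -3), 8)² = ((½)*8)² = 4² = 16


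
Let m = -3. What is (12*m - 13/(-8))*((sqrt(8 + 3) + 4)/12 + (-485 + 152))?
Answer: 137225/12 - 275*sqrt(11)/96 ≈ 11426.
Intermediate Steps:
(12*m - 13/(-8))*((sqrt(8 + 3) + 4)/12 + (-485 + 152)) = (12*(-3) - 13/(-8))*((sqrt(8 + 3) + 4)/12 + (-485 + 152)) = (-36 - 13*(-1/8))*((sqrt(11) + 4)/12 - 333) = (-36 + 13/8)*((4 + sqrt(11))/12 - 333) = -275*((1/3 + sqrt(11)/12) - 333)/8 = -275*(-998/3 + sqrt(11)/12)/8 = 137225/12 - 275*sqrt(11)/96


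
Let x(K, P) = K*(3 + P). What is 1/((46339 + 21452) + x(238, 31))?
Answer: 1/75883 ≈ 1.3178e-5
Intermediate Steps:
1/((46339 + 21452) + x(238, 31)) = 1/((46339 + 21452) + 238*(3 + 31)) = 1/(67791 + 238*34) = 1/(67791 + 8092) = 1/75883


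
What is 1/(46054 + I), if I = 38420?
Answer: 1/84474 ≈ 1.1838e-5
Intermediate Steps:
1/(46054 + I) = 1/(46054 + 38420) = 1/84474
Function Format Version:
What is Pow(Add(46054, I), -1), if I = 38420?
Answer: Rational(1, 84474) ≈ 1.1838e-5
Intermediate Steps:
Pow(Add(46054, I), -1) = Pow(Add(46054, 38420), -1) = Pow(84474, -1) = Rational(1, 84474)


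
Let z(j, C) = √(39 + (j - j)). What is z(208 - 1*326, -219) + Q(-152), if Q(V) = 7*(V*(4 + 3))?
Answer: -7448 + √39 ≈ -7441.8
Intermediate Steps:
Q(V) = 49*V (Q(V) = 7*(V*7) = 7*(7*V) = 49*V)
z(j, C) = √39 (z(j, C) = √(39 + 0) = √39)
z(208 - 1*326, -219) + Q(-152) = √39 + 49*(-152) = √39 - 7448 = -7448 + √39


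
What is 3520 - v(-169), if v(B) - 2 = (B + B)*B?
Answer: -53604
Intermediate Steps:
v(B) = 2 + 2*B**2 (v(B) = 2 + (B + B)*B = 2 + (2*B)*B = 2 + 2*B**2)
3520 - v(-169) = 3520 - (2 + 2*(-169)**2) = 3520 - (2 + 2*28561) = 3520 - (2 + 57122) = 3520 - 1*57124 = 3520 - 57124 = -53604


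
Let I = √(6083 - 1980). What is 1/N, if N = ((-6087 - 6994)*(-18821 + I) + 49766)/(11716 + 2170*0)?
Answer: 1442516490086/30318507215065753 + 76628498*√4103/30318507215065753 ≈ 4.7741e-5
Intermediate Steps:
I = √4103 ≈ 64.055
N = 246247267/11716 - 13081*√4103/11716 (N = ((-6087 - 6994)*(-18821 + √4103) + 49766)/(11716 + 2170*0) = (-13081*(-18821 + √4103) + 49766)/(11716 + 0) = ((246197501 - 13081*√4103) + 49766)/11716 = (246247267 - 13081*√4103)*(1/11716) = 246247267/11716 - 13081*√4103/11716 ≈ 20947.)
1/N = 1/(246247267/11716 - 13081*√4103/11716)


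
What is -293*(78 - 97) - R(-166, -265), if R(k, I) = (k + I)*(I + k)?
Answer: -180194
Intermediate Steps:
R(k, I) = (I + k)² (R(k, I) = (I + k)*(I + k) = (I + k)²)
-293*(78 - 97) - R(-166, -265) = -293*(78 - 97) - (-265 - 166)² = -293*(-19) - 1*(-431)² = 5567 - 1*185761 = 5567 - 185761 = -180194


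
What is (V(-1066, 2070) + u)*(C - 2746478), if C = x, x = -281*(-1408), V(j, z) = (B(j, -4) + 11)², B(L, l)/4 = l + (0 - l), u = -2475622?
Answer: 5819482015830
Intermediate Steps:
B(L, l) = 0 (B(L, l) = 4*(l + (0 - l)) = 4*(l - l) = 4*0 = 0)
V(j, z) = 121 (V(j, z) = (0 + 11)² = 11² = 121)
x = 395648
C = 395648
(V(-1066, 2070) + u)*(C - 2746478) = (121 - 2475622)*(395648 - 2746478) = -2475501*(-2350830) = 5819482015830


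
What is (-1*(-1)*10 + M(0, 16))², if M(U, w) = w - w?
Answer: 100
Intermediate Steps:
M(U, w) = 0
(-1*(-1)*10 + M(0, 16))² = (-1*(-1)*10 + 0)² = (1*10 + 0)² = (10 + 0)² = 10² = 100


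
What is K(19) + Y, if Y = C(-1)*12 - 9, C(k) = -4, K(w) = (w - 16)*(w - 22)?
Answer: -66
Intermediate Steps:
K(w) = (-22 + w)*(-16 + w) (K(w) = (-16 + w)*(-22 + w) = (-22 + w)*(-16 + w))
Y = -57 (Y = -4*12 - 9 = -48 - 9 = -57)
K(19) + Y = (352 + 19² - 38*19) - 57 = (352 + 361 - 722) - 57 = -9 - 57 = -66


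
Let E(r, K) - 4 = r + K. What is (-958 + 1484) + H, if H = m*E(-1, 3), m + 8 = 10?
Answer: 538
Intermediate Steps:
m = 2 (m = -8 + 10 = 2)
E(r, K) = 4 + K + r (E(r, K) = 4 + (r + K) = 4 + (K + r) = 4 + K + r)
H = 12 (H = 2*(4 + 3 - 1) = 2*6 = 12)
(-958 + 1484) + H = (-958 + 1484) + 12 = 526 + 12 = 538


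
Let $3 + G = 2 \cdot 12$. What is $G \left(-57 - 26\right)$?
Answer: $-1743$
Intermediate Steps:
$G = 21$ ($G = -3 + 2 \cdot 12 = -3 + 24 = 21$)
$G \left(-57 - 26\right) = 21 \left(-57 - 26\right) = 21 \left(-83\right) = -1743$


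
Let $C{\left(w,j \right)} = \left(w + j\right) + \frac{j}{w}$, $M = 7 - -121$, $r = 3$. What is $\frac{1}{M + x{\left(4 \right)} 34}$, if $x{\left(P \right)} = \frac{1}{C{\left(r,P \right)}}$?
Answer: $\frac{25}{3302} \approx 0.0075712$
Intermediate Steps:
$M = 128$ ($M = 7 + 121 = 128$)
$C{\left(w,j \right)} = j + w + \frac{j}{w}$ ($C{\left(w,j \right)} = \left(j + w\right) + \frac{j}{w} = j + w + \frac{j}{w}$)
$x{\left(P \right)} = \frac{1}{3 + \frac{4 P}{3}}$ ($x{\left(P \right)} = \frac{1}{P + 3 + \frac{P}{3}} = \frac{1}{3 + \frac{4 P}{3}}$)
$\frac{1}{M + x{\left(4 \right)} 34} = \frac{1}{128 + \frac{3}{9 + 4 \cdot 4} \cdot 34} = \frac{1}{128 + \frac{3}{9 + 16} \cdot 34} = \frac{1}{128 + \frac{3}{25} \cdot 34} = \frac{1}{128 + \frac{102}{25}} = \frac{1}{\frac{3302}{25}} = \frac{25}{3302}$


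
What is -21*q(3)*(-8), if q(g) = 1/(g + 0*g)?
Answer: 56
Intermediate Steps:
q(g) = 1/g (q(g) = 1/(g + 0) = 1/g)
-21*q(3)*(-8) = -21/3*(-8) = -21*⅓*(-8) = -7*(-8) = 56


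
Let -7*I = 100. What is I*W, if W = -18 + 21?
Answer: -300/7 ≈ -42.857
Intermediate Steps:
I = -100/7 (I = -1/7*100 = -100/7 ≈ -14.286)
W = 3
I*W = -100/7*3 = -300/7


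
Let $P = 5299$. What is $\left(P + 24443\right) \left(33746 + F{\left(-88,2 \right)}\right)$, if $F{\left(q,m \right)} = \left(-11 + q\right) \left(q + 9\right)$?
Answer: $1236285714$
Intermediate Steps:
$F{\left(q,m \right)} = \left(-11 + q\right) \left(9 + q\right)$
$\left(P + 24443\right) \left(33746 + F{\left(-88,2 \right)}\right) = \left(5299 + 24443\right) \left(33746 - \left(-77 - 7744\right)\right) = 29742 \left(33746 + \left(-99 + 7744 + 176\right)\right) = 29742 \left(33746 + 7821\right) = 29742 \cdot 41567 = 1236285714$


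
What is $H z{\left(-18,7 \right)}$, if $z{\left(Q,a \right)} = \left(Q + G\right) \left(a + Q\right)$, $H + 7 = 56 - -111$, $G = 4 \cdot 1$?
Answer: $24640$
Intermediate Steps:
$G = 4$
$H = 160$ ($H = -7 + \left(56 - -111\right) = -7 + \left(56 + 111\right) = -7 + 167 = 160$)
$z{\left(Q,a \right)} = \left(4 + Q\right) \left(Q + a\right)$ ($z{\left(Q,a \right)} = \left(Q + 4\right) \left(a + Q\right) = \left(4 + Q\right) \left(Q + a\right)$)
$H z{\left(-18,7 \right)} = 160 \left(\left(-18\right)^{2} + 4 \left(-18\right) + 4 \cdot 7 - 126\right) = 160 \left(324 - 72 + 28 - 126\right) = 160 \cdot 154 = 24640$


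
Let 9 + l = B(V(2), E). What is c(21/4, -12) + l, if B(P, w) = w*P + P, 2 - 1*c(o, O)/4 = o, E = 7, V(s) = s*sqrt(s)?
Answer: -22 + 16*sqrt(2) ≈ 0.62742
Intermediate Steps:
V(s) = s**(3/2)
c(o, O) = 8 - 4*o
B(P, w) = P + P*w (B(P, w) = P*w + P = P + P*w)
l = -9 + 16*sqrt(2) (l = -9 + 2**(3/2)*(1 + 7) = -9 + (2*sqrt(2))*8 = -9 + 16*sqrt(2) ≈ 13.627)
c(21/4, -12) + l = (8 - 84/4) + (-9 + 16*sqrt(2)) = (8 - 4*21/4) + (-9 + 16*sqrt(2)) = (8 - 21) + (-9 + 16*sqrt(2)) = -13 + (-9 + 16*sqrt(2)) = -22 + 16*sqrt(2)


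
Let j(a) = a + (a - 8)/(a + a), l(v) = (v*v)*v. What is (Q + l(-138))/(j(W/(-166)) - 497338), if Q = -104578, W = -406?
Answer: 92084839700/16759251769 ≈ 5.4946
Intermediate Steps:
l(v) = v³ (l(v) = v²*v = v³)
j(a) = a + (-8 + a)/(2*a) (j(a) = a + (-8 + a)/((2*a)) = a + (-8 + a)*(1/(2*a)) = a + (-8 + a)/(2*a))
(Q + l(-138))/(j(W/(-166)) - 497338) = (-104578 + (-138)³)/((½ - 406/(-166) - 4/((-406/(-166)))) - 497338) = (-104578 - 2628072)/((½ - 406*(-1/166) - 4/((-406*(-1/166)))) - 497338) = -2732650/((½ + 203/83 - 4/203/83) - 497338) = -2732650/((½ + 203/83 - 4*83/203) - 497338) = -2732650/((½ + 203/83 - 332/203) - 497338) = -2732650/(44155/33698 - 497338) = -2732650/(-16759251769/33698) = -2732650*(-33698/16759251769) = 92084839700/16759251769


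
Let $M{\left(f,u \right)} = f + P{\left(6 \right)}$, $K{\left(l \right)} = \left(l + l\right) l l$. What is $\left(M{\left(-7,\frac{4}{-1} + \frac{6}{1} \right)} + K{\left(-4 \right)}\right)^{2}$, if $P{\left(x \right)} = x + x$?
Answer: $15129$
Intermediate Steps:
$P{\left(x \right)} = 2 x$
$K{\left(l \right)} = 2 l^{3}$ ($K{\left(l \right)} = 2 l l l = 2 l^{2} l = 2 l^{3}$)
$M{\left(f,u \right)} = 12 + f$ ($M{\left(f,u \right)} = f + 2 \cdot 6 = f + 12 = 12 + f$)
$\left(M{\left(-7,\frac{4}{-1} + \frac{6}{1} \right)} + K{\left(-4 \right)}\right)^{2} = \left(\left(12 - 7\right) + 2 \left(-4\right)^{3}\right)^{2} = \left(5 + 2 \left(-64\right)\right)^{2} = \left(5 - 128\right)^{2} = \left(-123\right)^{2} = 15129$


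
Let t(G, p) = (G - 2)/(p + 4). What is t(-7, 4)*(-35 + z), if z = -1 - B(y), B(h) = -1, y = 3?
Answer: 315/8 ≈ 39.375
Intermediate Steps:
t(G, p) = (-2 + G)/(4 + p)
z = 0 (z = -1 - 1*(-1) = -1 + 1 = 0)
t(-7, 4)*(-35 + z) = ((-2 - 7)/(4 + 4))*(-35 + 0) = (-9/8)*(-35) = ((⅛)*(-9))*(-35) = -9/8*(-35) = 315/8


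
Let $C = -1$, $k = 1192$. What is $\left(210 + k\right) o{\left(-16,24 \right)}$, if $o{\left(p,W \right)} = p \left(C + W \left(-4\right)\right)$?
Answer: $2175904$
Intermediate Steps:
$o{\left(p,W \right)} = p \left(-1 - 4 W\right)$ ($o{\left(p,W \right)} = p \left(-1 + W \left(-4\right)\right) = p \left(-1 - 4 W\right)$)
$\left(210 + k\right) o{\left(-16,24 \right)} = \left(210 + 1192\right) \left(\left(-1\right) \left(-16\right) \left(1 + 4 \cdot 24\right)\right) = 1402 \left(\left(-1\right) \left(-16\right) \left(1 + 96\right)\right) = 1402 \left(\left(-1\right) \left(-16\right) 97\right) = 1402 \cdot 1552 = 2175904$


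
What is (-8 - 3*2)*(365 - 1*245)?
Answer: -1680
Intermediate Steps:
(-8 - 3*2)*(365 - 1*245) = (-8 - 6)*(365 - 245) = -14*120 = -1680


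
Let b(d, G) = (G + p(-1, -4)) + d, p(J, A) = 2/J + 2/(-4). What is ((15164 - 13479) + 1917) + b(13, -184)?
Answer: 6857/2 ≈ 3428.5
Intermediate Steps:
p(J, A) = -½ + 2/J (p(J, A) = 2/J + 2*(-¼) = 2/J - ½ = -½ + 2/J)
b(d, G) = -5/2 + G + d (b(d, G) = (G + (½)*(4 - 1*(-1))/(-1)) + d = (G + (½)*(-1)*(4 + 1)) + d = (G + (½)*(-1)*5) + d = (G - 5/2) + d = (-5/2 + G) + d = -5/2 + G + d)
((15164 - 13479) + 1917) + b(13, -184) = ((15164 - 13479) + 1917) + (-5/2 - 184 + 13) = (1685 + 1917) - 347/2 = 3602 - 347/2 = 6857/2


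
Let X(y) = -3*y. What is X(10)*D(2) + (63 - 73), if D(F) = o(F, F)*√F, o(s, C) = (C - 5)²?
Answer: -10 - 270*√2 ≈ -391.84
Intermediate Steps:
o(s, C) = (-5 + C)²
D(F) = √F*(-5 + F)² (D(F) = (-5 + F)²*√F = √F*(-5 + F)²)
X(10)*D(2) + (63 - 73) = (-3*10)*(√2*(-5 + 2)²) + (63 - 73) = -30*√2*(-3)² - 10 = -30*√2*9 - 10 = -270*√2 - 10 = -10 - 270*√2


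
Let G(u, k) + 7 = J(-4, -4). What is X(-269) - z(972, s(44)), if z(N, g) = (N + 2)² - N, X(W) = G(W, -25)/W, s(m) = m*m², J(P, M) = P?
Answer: -254932365/269 ≈ -9.4770e+5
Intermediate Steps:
s(m) = m³
G(u, k) = -11 (G(u, k) = -7 - 4 = -11)
X(W) = -11/W
z(N, g) = (2 + N)² - N
X(-269) - z(972, s(44)) = -11/(-269) - ((2 + 972)² - 1*972) = -11*(-1/269) - (974² - 972) = 11/269 - (948676 - 972) = 11/269 - 1*947704 = 11/269 - 947704 = -254932365/269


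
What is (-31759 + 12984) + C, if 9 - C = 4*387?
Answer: -20314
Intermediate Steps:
C = -1539 (C = 9 - 4*387 = 9 - 1*1548 = 9 - 1548 = -1539)
(-31759 + 12984) + C = (-31759 + 12984) - 1539 = -18775 - 1539 = -20314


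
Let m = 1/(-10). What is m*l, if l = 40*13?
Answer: -52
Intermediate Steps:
l = 520
m = -1/10 ≈ -0.10000
m*l = -1/10*520 = -52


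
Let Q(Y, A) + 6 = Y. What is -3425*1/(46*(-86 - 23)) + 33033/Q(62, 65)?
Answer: 11844233/20056 ≈ 590.56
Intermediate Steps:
Q(Y, A) = -6 + Y
-3425*1/(46*(-86 - 23)) + 33033/Q(62, 65) = -3425*1/(46*(-86 - 23)) + 33033/(-6 + 62) = -3425/(46*(-109)) + 33033/56 = -3425/(-5014) + 33033*(1/56) = -3425*(-1/5014) + 4719/8 = 3425/5014 + 4719/8 = 11844233/20056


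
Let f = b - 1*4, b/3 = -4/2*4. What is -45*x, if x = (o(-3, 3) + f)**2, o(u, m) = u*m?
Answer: -61605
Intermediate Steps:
b = -24 (b = 3*(-4/2*4) = 3*(-4*1/2*4) = 3*(-2*4) = 3*(-8) = -24)
o(u, m) = m*u
f = -28 (f = -24 - 1*4 = -24 - 4 = -28)
x = 1369 (x = (3*(-3) - 28)**2 = (-9 - 28)**2 = (-37)**2 = 1369)
-45*x = -45*1369 = -61605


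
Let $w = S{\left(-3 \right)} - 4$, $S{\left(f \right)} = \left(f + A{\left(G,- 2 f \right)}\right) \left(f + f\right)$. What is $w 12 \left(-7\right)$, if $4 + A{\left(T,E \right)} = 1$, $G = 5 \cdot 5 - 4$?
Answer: $-2688$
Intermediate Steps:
$G = 21$ ($G = 25 - 4 = 21$)
$A{\left(T,E \right)} = -3$ ($A{\left(T,E \right)} = -4 + 1 = -3$)
$S{\left(f \right)} = 2 f \left(-3 + f\right)$ ($S{\left(f \right)} = \left(f - 3\right) \left(f + f\right) = \left(-3 + f\right) 2 f = 2 f \left(-3 + f\right)$)
$w = 32$ ($w = 2 \left(-3\right) \left(-3 - 3\right) - 4 = 2 \left(-3\right) \left(-6\right) - 4 = 36 - 4 = 32$)
$w 12 \left(-7\right) = 32 \cdot 12 \left(-7\right) = 384 \left(-7\right) = -2688$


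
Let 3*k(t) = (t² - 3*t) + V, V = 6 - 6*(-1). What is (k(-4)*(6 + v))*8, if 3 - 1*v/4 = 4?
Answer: 640/3 ≈ 213.33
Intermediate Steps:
V = 12 (V = 6 - 1*(-6) = 6 + 6 = 12)
v = -4 (v = 12 - 4*4 = 12 - 16 = -4)
k(t) = 4 - t + t²/3 (k(t) = ((t² - 3*t) + 12)/3 = (12 + t² - 3*t)/3 = 4 - t + t²/3)
(k(-4)*(6 + v))*8 = ((4 - 1*(-4) + (⅓)*(-4)²)*(6 - 4))*8 = ((4 + 4 + (⅓)*16)*2)*8 = ((4 + 4 + 16/3)*2)*8 = ((40/3)*2)*8 = (80/3)*8 = 640/3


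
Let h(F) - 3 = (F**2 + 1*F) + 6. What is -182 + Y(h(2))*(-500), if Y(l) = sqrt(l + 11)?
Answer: -182 - 500*sqrt(26) ≈ -2731.5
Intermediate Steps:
h(F) = 9 + F + F**2 (h(F) = 3 + ((F**2 + 1*F) + 6) = 3 + ((F**2 + F) + 6) = 3 + ((F + F**2) + 6) = 3 + (6 + F + F**2) = 9 + F + F**2)
Y(l) = sqrt(11 + l)
-182 + Y(h(2))*(-500) = -182 + sqrt(11 + (9 + 2 + 2**2))*(-500) = -182 + sqrt(11 + (9 + 2 + 4))*(-500) = -182 + sqrt(11 + 15)*(-500) = -182 + sqrt(26)*(-500) = -182 - 500*sqrt(26)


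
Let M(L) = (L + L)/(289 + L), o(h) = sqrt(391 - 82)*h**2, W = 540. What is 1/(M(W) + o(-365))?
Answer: -59688/251274107617090115 + 3662307289*sqrt(309)/150764464570254069 ≈ 4.2701e-7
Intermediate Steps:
o(h) = sqrt(309)*h**2
M(L) = 2*L/(289 + L) (M(L) = (2*L)/(289 + L) = 2*L/(289 + L))
1/(M(W) + o(-365)) = 1/(2*540/(289 + 540) + sqrt(309)*(-365)**2) = 1/(2*540/829 + sqrt(309)*133225) = 1/(2*540*(1/829) + 133225*sqrt(309)) = 1/(1080/829 + 133225*sqrt(309))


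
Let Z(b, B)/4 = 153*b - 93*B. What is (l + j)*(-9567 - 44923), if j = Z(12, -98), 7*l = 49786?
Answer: -19419473140/7 ≈ -2.7742e+9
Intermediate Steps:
l = 49786/7 (l = (⅐)*49786 = 49786/7 ≈ 7112.3)
Z(b, B) = -372*B + 612*b (Z(b, B) = 4*(153*b - 93*B) = 4*(-93*B + 153*b) = -372*B + 612*b)
j = 43800 (j = -372*(-98) + 612*12 = 36456 + 7344 = 43800)
(l + j)*(-9567 - 44923) = (49786/7 + 43800)*(-9567 - 44923) = (356386/7)*(-54490) = -19419473140/7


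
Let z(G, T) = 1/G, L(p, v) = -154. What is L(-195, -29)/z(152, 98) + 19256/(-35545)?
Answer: -832056616/35545 ≈ -23409.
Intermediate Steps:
L(-195, -29)/z(152, 98) + 19256/(-35545) = -154/(1/152) + 19256/(-35545) = -154/1/152 + 19256*(-1/35545) = -154*152 - 19256/35545 = -23408 - 19256/35545 = -832056616/35545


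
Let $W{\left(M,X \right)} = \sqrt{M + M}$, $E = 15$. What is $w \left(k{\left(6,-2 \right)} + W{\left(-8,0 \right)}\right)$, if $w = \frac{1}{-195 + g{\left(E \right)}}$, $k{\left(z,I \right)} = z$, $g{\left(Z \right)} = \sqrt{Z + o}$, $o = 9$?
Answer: $- \frac{390}{12667} - \frac{260 i}{12667} - \frac{4 \sqrt{6}}{12667} - \frac{8 i \sqrt{6}}{38001} \approx -0.031562 - 0.021041 i$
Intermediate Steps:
$g{\left(Z \right)} = \sqrt{9 + Z}$ ($g{\left(Z \right)} = \sqrt{Z + 9} = \sqrt{9 + Z}$)
$W{\left(M,X \right)} = \sqrt{2} \sqrt{M}$ ($W{\left(M,X \right)} = \sqrt{2 M} = \sqrt{2} \sqrt{M}$)
$w = \frac{1}{-195 + 2 \sqrt{6}}$ ($w = \frac{1}{-195 + \sqrt{9 + 15}} = \frac{1}{-195 + \sqrt{24}} = \frac{1}{-195 + 2 \sqrt{6}} \approx -0.0052604$)
$w \left(k{\left(6,-2 \right)} + W{\left(-8,0 \right)}\right) = \left(- \frac{65}{12667} - \frac{2 \sqrt{6}}{38001}\right) \left(6 + \sqrt{2} \sqrt{-8}\right) = \left(- \frac{65}{12667} - \frac{2 \sqrt{6}}{38001}\right) \left(6 + \sqrt{2} \cdot 2 i \sqrt{2}\right) = \left(- \frac{65}{12667} - \frac{2 \sqrt{6}}{38001}\right) \left(6 + 4 i\right) = \left(6 + 4 i\right) \left(- \frac{65}{12667} - \frac{2 \sqrt{6}}{38001}\right)$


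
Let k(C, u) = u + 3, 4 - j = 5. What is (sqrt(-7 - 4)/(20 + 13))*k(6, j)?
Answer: 2*I*sqrt(11)/33 ≈ 0.20101*I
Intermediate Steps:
j = -1 (j = 4 - 1*5 = 4 - 5 = -1)
k(C, u) = 3 + u
(sqrt(-7 - 4)/(20 + 13))*k(6, j) = (sqrt(-7 - 4)/(20 + 13))*(3 - 1) = (sqrt(-11)/33)*2 = ((I*sqrt(11))*(1/33))*2 = (I*sqrt(11)/33)*2 = 2*I*sqrt(11)/33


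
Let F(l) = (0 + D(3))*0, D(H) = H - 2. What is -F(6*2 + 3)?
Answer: 0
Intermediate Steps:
D(H) = -2 + H
F(l) = 0 (F(l) = (0 + (-2 + 3))*0 = (0 + 1)*0 = 1*0 = 0)
-F(6*2 + 3) = -1*0 = 0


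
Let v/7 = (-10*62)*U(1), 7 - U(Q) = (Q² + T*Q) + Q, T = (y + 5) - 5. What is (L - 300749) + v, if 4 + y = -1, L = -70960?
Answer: -415109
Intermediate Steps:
y = -5 (y = -4 - 1 = -5)
T = -5 (T = (-5 + 5) - 5 = 0 - 5 = -5)
U(Q) = 7 - Q² + 4*Q (U(Q) = 7 - ((Q² - 5*Q) + Q) = 7 - (Q² - 4*Q) = 7 + (-Q² + 4*Q) = 7 - Q² + 4*Q)
v = -43400 (v = 7*((-10*62)*(7 - 1*1² + 4*1)) = 7*(-620*(7 - 1*1 + 4)) = 7*(-620*(7 - 1 + 4)) = 7*(-620*10) = 7*(-6200) = -43400)
(L - 300749) + v = (-70960 - 300749) - 43400 = -371709 - 43400 = -415109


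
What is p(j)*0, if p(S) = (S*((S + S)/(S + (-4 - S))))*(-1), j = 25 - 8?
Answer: 0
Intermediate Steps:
j = 17
p(S) = S**2/2 (p(S) = (S*((2*S)/(-4)))*(-1) = (S*((2*S)*(-1/4)))*(-1) = (S*(-S/2))*(-1) = -S**2/2*(-1) = S**2/2)
p(j)*0 = ((1/2)*17**2)*0 = ((1/2)*289)*0 = (289/2)*0 = 0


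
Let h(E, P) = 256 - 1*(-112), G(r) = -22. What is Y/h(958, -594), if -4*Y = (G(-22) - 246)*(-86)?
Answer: -2881/184 ≈ -15.658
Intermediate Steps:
h(E, P) = 368 (h(E, P) = 256 + 112 = 368)
Y = -5762 (Y = -(-22 - 246)*(-86)/4 = -(-67)*(-86) = -¼*23048 = -5762)
Y/h(958, -594) = -5762/368 = -5762*1/368 = -2881/184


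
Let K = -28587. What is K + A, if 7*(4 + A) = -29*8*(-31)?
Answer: -192945/7 ≈ -27564.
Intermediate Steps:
A = 7164/7 (A = -4 + (-29*8*(-31))/7 = -4 + (-232*(-31))/7 = -4 + (⅐)*7192 = -4 + 7192/7 = 7164/7 ≈ 1023.4)
K + A = -28587 + 7164/7 = -192945/7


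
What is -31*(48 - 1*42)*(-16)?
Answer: 2976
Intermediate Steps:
-31*(48 - 1*42)*(-16) = -31*(48 - 42)*(-16) = -31*6*(-16) = -186*(-16) = 2976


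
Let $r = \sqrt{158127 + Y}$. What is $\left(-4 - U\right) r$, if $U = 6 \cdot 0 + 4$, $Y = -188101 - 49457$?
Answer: $- 8 i \sqrt{79431} \approx - 2254.7 i$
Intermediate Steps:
$Y = -237558$ ($Y = -188101 - 49457 = -237558$)
$U = 4$ ($U = 0 + 4 = 4$)
$r = i \sqrt{79431}$ ($r = \sqrt{158127 - 237558} = \sqrt{-79431} = i \sqrt{79431} \approx 281.83 i$)
$\left(-4 - U\right) r = \left(-4 - 4\right) i \sqrt{79431} = - 8 i \sqrt{79431}$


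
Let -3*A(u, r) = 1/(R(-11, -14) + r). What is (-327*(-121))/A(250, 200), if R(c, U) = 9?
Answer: -24808509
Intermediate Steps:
A(u, r) = -1/(3*(9 + r))
(-327*(-121))/A(250, 200) = (-327*(-121))/((-1/(27 + 3*200))) = 39567/((-1/(27 + 600))) = 39567/((-1/627)) = 39567/((-1*1/627)) = 39567/(-1/627) = 39567*(-627) = -24808509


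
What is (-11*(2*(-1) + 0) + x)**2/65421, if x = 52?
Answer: 5476/65421 ≈ 0.083704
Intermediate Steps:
(-11*(2*(-1) + 0) + x)**2/65421 = (-11*(2*(-1) + 0) + 52)**2/65421 = (-11*(-2 + 0) + 52)**2*(1/65421) = (-11*(-2) + 52)**2*(1/65421) = (22 + 52)**2*(1/65421) = 74**2*(1/65421) = 5476*(1/65421) = 5476/65421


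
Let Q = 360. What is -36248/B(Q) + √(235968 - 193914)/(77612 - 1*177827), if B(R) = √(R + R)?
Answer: -9062*√5/15 - √42054/100215 ≈ -1350.9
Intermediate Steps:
B(R) = √2*√R (B(R) = √(2*R) = √2*√R)
-36248/B(Q) + √(235968 - 193914)/(77612 - 1*177827) = -36248*√5/60 + √(235968 - 193914)/(77612 - 1*177827) = -36248*√5/60 + √42054/(77612 - 177827) = -36248*√5/60 + √42054/(-100215) = -9062*√5/15 + √42054*(-1/100215) = -9062*√5/15 - √42054/100215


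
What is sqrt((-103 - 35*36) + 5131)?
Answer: 2*sqrt(942) ≈ 61.384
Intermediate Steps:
sqrt((-103 - 35*36) + 5131) = sqrt((-103 - 1260) + 5131) = sqrt(-1363 + 5131) = sqrt(3768) = 2*sqrt(942)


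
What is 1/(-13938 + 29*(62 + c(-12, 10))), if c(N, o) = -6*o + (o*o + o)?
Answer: -1/10690 ≈ -9.3545e-5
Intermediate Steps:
c(N, o) = o² - 5*o (c(N, o) = -6*o + (o² + o) = -6*o + (o + o²) = o² - 5*o)
1/(-13938 + 29*(62 + c(-12, 10))) = 1/(-13938 + 29*(62 + 10*(-5 + 10))) = 1/(-13938 + 29*(62 + 10*5)) = 1/(-13938 + 29*(62 + 50)) = 1/(-13938 + 29*112) = 1/(-13938 + 3248) = 1/(-10690) = -1/10690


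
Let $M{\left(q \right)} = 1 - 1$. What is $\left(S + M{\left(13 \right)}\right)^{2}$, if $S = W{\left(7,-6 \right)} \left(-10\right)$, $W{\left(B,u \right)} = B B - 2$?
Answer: $220900$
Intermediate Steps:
$M{\left(q \right)} = 0$ ($M{\left(q \right)} = 1 - 1 = 0$)
$W{\left(B,u \right)} = -2 + B^{2}$ ($W{\left(B,u \right)} = B^{2} - 2 = -2 + B^{2}$)
$S = -470$ ($S = \left(-2 + 7^{2}\right) \left(-10\right) = \left(-2 + 49\right) \left(-10\right) = 47 \left(-10\right) = -470$)
$\left(S + M{\left(13 \right)}\right)^{2} = \left(-470 + 0\right)^{2} = \left(-470\right)^{2} = 220900$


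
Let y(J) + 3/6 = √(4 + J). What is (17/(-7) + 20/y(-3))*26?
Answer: 6838/7 ≈ 976.86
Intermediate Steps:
y(J) = -½ + √(4 + J)
(17/(-7) + 20/y(-3))*26 = (17/(-7) + 20/(-½ + √(4 - 3)))*26 = (17*(-⅐) + 20/(-½ + √1))*26 = (-17/7 + 20/(-½ + 1))*26 = (-17/7 + 20/(½))*26 = (-17/7 + 20*2)*26 = (-17/7 + 40)*26 = (263/7)*26 = 6838/7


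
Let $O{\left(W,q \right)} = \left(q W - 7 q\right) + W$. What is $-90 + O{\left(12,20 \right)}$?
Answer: $22$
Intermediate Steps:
$O{\left(W,q \right)} = W - 7 q + W q$ ($O{\left(W,q \right)} = \left(W q - 7 q\right) + W = \left(- 7 q + W q\right) + W = W - 7 q + W q$)
$-90 + O{\left(12,20 \right)} = -90 + \left(12 - 140 + 12 \cdot 20\right) = -90 + \left(12 - 140 + 240\right) = -90 + 112 = 22$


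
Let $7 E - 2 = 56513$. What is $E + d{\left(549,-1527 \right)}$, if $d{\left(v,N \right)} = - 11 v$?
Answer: $\frac{14242}{7} \approx 2034.6$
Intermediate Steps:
$E = \frac{56515}{7}$ ($E = \frac{2}{7} + \frac{1}{7} \cdot 56513 = \frac{2}{7} + \frac{56513}{7} = \frac{56515}{7} \approx 8073.6$)
$E + d{\left(549,-1527 \right)} = \frac{56515}{7} - 6039 = \frac{14242}{7}$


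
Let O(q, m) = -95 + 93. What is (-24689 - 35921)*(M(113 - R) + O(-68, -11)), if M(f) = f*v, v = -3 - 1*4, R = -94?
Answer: 87945110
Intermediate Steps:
v = -7 (v = -3 - 4 = -7)
O(q, m) = -2
M(f) = -7*f (M(f) = f*(-7) = -7*f)
(-24689 - 35921)*(M(113 - R) + O(-68, -11)) = (-24689 - 35921)*(-7*(113 - 1*(-94)) - 2) = -60610*(-7*(113 + 94) - 2) = -60610*(-7*207 - 2) = -60610*(-1449 - 2) = -60610*(-1451) = 87945110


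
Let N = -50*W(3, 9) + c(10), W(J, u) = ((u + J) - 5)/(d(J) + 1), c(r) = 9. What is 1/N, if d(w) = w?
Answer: -2/157 ≈ -0.012739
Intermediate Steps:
W(J, u) = (-5 + J + u)/(1 + J) (W(J, u) = ((u + J) - 5)/(J + 1) = ((J + u) - 5)/(1 + J) = (-5 + J + u)/(1 + J))
N = -157/2 (N = -50*(-5 + 3 + 9)/(1 + 3) + 9 = -50*7/4 + 9 = -175/2 + 9 = -157/2 ≈ -78.500)
1/N = 1/(-157/2) = -2/157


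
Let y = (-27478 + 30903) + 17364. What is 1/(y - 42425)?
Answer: -1/21636 ≈ -4.6219e-5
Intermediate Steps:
y = 20789 (y = 3425 + 17364 = 20789)
1/(y - 42425) = 1/(20789 - 42425) = 1/(-21636) = -1/21636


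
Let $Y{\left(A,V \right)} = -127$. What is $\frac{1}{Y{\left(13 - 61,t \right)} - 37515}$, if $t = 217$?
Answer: $- \frac{1}{37642} \approx -2.6566 \cdot 10^{-5}$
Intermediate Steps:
$\frac{1}{Y{\left(13 - 61,t \right)} - 37515} = \frac{1}{-127 - 37515} = \frac{1}{-37642} = - \frac{1}{37642}$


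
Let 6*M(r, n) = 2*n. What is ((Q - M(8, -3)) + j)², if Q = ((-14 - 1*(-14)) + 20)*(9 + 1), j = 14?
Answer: 46225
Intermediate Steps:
M(r, n) = n/3 (M(r, n) = (2*n)/6 = n/3)
Q = 200 (Q = ((-14 + 14) + 20)*10 = (0 + 20)*10 = 20*10 = 200)
((Q - M(8, -3)) + j)² = ((200 - (-3)/3) + 14)² = ((200 - 1*(-1)) + 14)² = ((200 + 1) + 14)² = (201 + 14)² = 215² = 46225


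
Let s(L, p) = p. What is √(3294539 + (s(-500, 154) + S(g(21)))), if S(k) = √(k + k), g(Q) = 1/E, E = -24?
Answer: √(118608948 + 6*I*√3)/6 ≈ 1815.1 + 7.9519e-5*I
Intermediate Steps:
g(Q) = -1/24 (g(Q) = 1/(-24) = -1/24)
S(k) = √2*√k (S(k) = √(2*k) = √2*√k)
√(3294539 + (s(-500, 154) + S(g(21)))) = √(3294539 + (154 + √2*√(-1/24))) = √(3294539 + (154 + √2*(I*√6/12))) = √(3294539 + (154 + I*√3/6)) = √(3294693 + I*√3/6)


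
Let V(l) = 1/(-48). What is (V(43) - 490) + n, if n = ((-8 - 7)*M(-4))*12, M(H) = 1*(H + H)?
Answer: 45599/48 ≈ 949.98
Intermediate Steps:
M(H) = 2*H (M(H) = 1*(2*H) = 2*H)
V(l) = -1/48
n = 1440 (n = ((-8 - 7)*(2*(-4)))*12 = -15*(-8)*12 = 120*12 = 1440)
(V(43) - 490) + n = (-1/48 - 490) + 1440 = -23521/48 + 1440 = 45599/48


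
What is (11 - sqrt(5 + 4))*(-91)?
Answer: -728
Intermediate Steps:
(11 - sqrt(5 + 4))*(-91) = (11 - sqrt(9))*(-91) = (11 - 1*3)*(-91) = (11 - 3)*(-91) = 8*(-91) = -728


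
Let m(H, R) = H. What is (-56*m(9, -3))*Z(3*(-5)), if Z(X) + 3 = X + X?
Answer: 16632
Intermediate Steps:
Z(X) = -3 + 2*X (Z(X) = -3 + (X + X) = -3 + 2*X)
(-56*m(9, -3))*Z(3*(-5)) = (-56*9)*(-3 + 2*(3*(-5))) = -504*(-3 + 2*(-15)) = -504*(-3 - 30) = -504*(-33) = 16632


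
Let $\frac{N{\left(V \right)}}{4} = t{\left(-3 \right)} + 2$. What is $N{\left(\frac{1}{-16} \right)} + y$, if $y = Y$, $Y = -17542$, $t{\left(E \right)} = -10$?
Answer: $-17574$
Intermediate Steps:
$y = -17542$
$N{\left(V \right)} = -32$ ($N{\left(V \right)} = 4 \left(-10 + 2\right) = 4 \left(-8\right) = -32$)
$N{\left(\frac{1}{-16} \right)} + y = -32 - 17542 = -17574$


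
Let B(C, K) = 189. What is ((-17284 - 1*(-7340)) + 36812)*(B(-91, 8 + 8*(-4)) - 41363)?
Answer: -1106263032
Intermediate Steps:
((-17284 - 1*(-7340)) + 36812)*(B(-91, 8 + 8*(-4)) - 41363) = ((-17284 - 1*(-7340)) + 36812)*(189 - 41363) = ((-17284 + 7340) + 36812)*(-41174) = (-9944 + 36812)*(-41174) = 26868*(-41174) = -1106263032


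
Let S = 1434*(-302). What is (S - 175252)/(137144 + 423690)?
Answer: -304160/280417 ≈ -1.0847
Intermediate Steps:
S = -433068
(S - 175252)/(137144 + 423690) = (-433068 - 175252)/(137144 + 423690) = -608320/560834 = -608320*1/560834 = -304160/280417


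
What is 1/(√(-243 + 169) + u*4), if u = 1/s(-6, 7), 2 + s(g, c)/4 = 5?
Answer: 3/667 - 9*I*√74/667 ≈ 0.0044978 - 0.11607*I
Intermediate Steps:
s(g, c) = 12 (s(g, c) = -8 + 4*5 = -8 + 20 = 12)
u = 1/12 ≈ 0.083333
1/(√(-243 + 169) + u*4) = 1/(√(-243 + 169) + (1/12)*4) = 1/(√(-74) + ⅓) = 1/(I*√74 + ⅓) = 1/(⅓ + I*√74)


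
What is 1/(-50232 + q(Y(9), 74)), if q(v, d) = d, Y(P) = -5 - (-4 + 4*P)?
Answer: -1/50158 ≈ -1.9937e-5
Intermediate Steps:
Y(P) = -1 - 4*P (Y(P) = -5 + (4 - 4*P) = -1 - 4*P)
1/(-50232 + q(Y(9), 74)) = 1/(-50232 + 74) = 1/(-50158) = -1/50158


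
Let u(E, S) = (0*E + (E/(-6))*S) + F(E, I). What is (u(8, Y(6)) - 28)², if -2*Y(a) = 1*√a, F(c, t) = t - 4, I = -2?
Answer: 3476/3 - 136*√6/3 ≈ 1047.6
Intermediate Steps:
F(c, t) = -4 + t
Y(a) = -√a/2
u(E, S) = -6 - E*S/6 (u(E, S) = (0*E + (E/(-6))*S) + (-4 - 2) = (0 + (E*(-⅙))*S) - 6 = (0 + (-E/6)*S) - 6 = (0 - E*S/6) - 6 = -E*S/6 - 6 = -6 - E*S/6)
(u(8, Y(6)) - 28)² = ((-6 - ⅙*8*(-√6/2)) - 28)² = ((-6 + 2*√6/3) - 28)² = (-34 + 2*√6/3)²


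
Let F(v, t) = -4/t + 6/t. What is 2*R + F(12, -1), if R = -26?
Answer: -54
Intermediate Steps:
F(v, t) = 2/t
2*R + F(12, -1) = 2*(-26) + 2/(-1) = -52 + 2*(-1) = -52 - 2 = -54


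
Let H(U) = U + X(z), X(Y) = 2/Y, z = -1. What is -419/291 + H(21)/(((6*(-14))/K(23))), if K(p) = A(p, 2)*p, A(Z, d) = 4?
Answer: -45322/2037 ≈ -22.249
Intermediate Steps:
K(p) = 4*p
H(U) = -2 + U (H(U) = U + 2/(-1) = U + 2*(-1) = U - 2 = -2 + U)
-419/291 + H(21)/(((6*(-14))/K(23))) = -419/291 + (-2 + 21)/(((6*(-14))/((4*23)))) = -419*1/291 + 19/((-84/92)) = -419/291 + 19/((-84*1/92)) = -419/291 + 19/(-21/23) = -419/291 + 19*(-23/21) = -419/291 - 437/21 = -45322/2037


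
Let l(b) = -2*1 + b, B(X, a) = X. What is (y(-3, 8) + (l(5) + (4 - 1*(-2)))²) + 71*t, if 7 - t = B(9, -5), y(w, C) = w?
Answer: -64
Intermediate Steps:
l(b) = -2 + b
t = -2 (t = 7 - 1*9 = 7 - 9 = -2)
(y(-3, 8) + (l(5) + (4 - 1*(-2)))²) + 71*t = (-3 + ((-2 + 5) + (4 - 1*(-2)))²) + 71*(-2) = (-3 + (3 + (4 + 2))²) - 142 = (-3 + (3 + 6)²) - 142 = (-3 + 9²) - 142 = (-3 + 81) - 142 = 78 - 142 = -64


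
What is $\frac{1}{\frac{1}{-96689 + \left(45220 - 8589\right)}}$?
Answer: $-60058$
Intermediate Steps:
$\frac{1}{\frac{1}{-96689 + \left(45220 - 8589\right)}} = \frac{1}{\frac{1}{-96689 + 36631}} = \frac{1}{\frac{1}{-60058}} = \frac{1}{- \frac{1}{60058}} = -60058$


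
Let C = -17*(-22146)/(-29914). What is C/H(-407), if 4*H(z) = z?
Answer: 752964/6087499 ≈ 0.12369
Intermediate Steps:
H(z) = z/4
C = -188241/14957 (C = 376482*(-1/29914) = -188241/14957 ≈ -12.585)
C/H(-407) = -188241/(14957*((¼)*(-407))) = -188241/(14957*(-407/4)) = -188241/14957*(-4/407) = 752964/6087499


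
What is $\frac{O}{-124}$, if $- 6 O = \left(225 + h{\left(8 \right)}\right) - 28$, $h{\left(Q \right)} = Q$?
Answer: $\frac{205}{744} \approx 0.27554$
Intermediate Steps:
$O = - \frac{205}{6}$ ($O = - \frac{\left(225 + 8\right) - 28}{6} = - \frac{233 - 28}{6} = \left(- \frac{1}{6}\right) 205 = - \frac{205}{6} \approx -34.167$)
$\frac{O}{-124} = \frac{1}{-124} \left(- \frac{205}{6}\right) = \left(- \frac{1}{124}\right) \left(- \frac{205}{6}\right) = \frac{205}{744}$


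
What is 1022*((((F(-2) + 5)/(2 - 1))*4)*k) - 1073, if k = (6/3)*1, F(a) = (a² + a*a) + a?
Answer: 88863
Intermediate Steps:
F(a) = a + 2*a² (F(a) = (a² + a²) + a = 2*a² + a = a + 2*a²)
k = 2 (k = (6*(⅓))*1 = 2*1 = 2)
1022*((((F(-2) + 5)/(2 - 1))*4)*k) - 1073 = 1022*((((-2*(1 + 2*(-2)) + 5)/(2 - 1))*4)*2) - 1073 = 1022*((((-2*(1 - 4) + 5)/1)*4)*2) - 1073 = 1022*((((-2*(-3) + 5)*1)*4)*2) - 1073 = 1022*((((6 + 5)*1)*4)*2) - 1073 = 1022*(((11*1)*4)*2) - 1073 = 1022*((11*4)*2) - 1073 = 1022*(44*2) - 1073 = 1022*88 - 1073 = 89936 - 1073 = 88863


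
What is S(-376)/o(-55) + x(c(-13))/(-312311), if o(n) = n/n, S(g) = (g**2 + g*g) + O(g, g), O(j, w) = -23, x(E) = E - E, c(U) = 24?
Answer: 282729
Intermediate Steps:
x(E) = 0
S(g) = -23 + 2*g**2 (S(g) = (g**2 + g*g) - 23 = (g**2 + g**2) - 23 = 2*g**2 - 23 = -23 + 2*g**2)
o(n) = 1
S(-376)/o(-55) + x(c(-13))/(-312311) = (-23 + 2*(-376)**2)/1 + 0/(-312311) = (-23 + 2*141376)*1 + 0*(-1/312311) = (-23 + 282752)*1 + 0 = 282729*1 + 0 = 282729 + 0 = 282729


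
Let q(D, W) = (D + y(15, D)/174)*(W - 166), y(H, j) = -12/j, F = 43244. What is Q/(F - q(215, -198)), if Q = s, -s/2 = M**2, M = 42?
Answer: -2749635/94697089 ≈ -0.029036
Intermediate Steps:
s = -3528 (s = -2*42**2 = -2*1764 = -3528)
Q = -3528
q(D, W) = (-166 + W)*(D - 2/(29*D)) (q(D, W) = (D - 12/D/174)*(W - 166) = (D - 12/D*(1/174))*(-166 + W) = (D - 2/(29*D))*(-166 + W) = (-166 + W)*(D - 2/(29*D)))
Q/(F - q(215, -198)) = -3528/(43244 - (332 - 2*(-198) + 29*215**2*(-166 - 198))/(29*215)) = -3528/(43244 - (332 + 396 + 29*46225*(-364))/(29*215)) = -3528/(43244 - (332 + 396 - 487951100)/(29*215)) = -3528/(43244 - (-487950372)/(29*215)) = -3528/(43244 - 1*(-487950372/6235)) = -3528/(43244 + 487950372/6235) = -3528/757576712/6235 = -3528*6235/757576712 = -2749635/94697089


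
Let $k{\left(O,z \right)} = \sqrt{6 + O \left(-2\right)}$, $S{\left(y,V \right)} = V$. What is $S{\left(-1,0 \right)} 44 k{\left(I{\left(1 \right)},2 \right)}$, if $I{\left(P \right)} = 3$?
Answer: $0$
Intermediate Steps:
$k{\left(O,z \right)} = \sqrt{6 - 2 O}$
$S{\left(-1,0 \right)} 44 k{\left(I{\left(1 \right)},2 \right)} = 0 \cdot 44 \sqrt{6 - 6} = 0 \sqrt{6 - 6} = 0 \sqrt{0} = 0 \cdot 0 = 0$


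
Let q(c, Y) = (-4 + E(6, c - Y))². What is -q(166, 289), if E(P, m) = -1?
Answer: -25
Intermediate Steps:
q(c, Y) = 25 (q(c, Y) = (-4 - 1)² = (-5)² = 25)
-q(166, 289) = -1*25 = -25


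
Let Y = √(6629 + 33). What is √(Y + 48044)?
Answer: √(48044 + √6662) ≈ 219.38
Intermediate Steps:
Y = √6662 ≈ 81.621
√(Y + 48044) = √(√6662 + 48044) = √(48044 + √6662)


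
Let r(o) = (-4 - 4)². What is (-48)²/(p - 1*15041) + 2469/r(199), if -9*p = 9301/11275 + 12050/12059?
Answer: 22631646981641523/588983186161088 ≈ 38.425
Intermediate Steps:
r(o) = 64 (r(o) = (-8)² = 64)
p = -248024509/1223687025 (p = -(9301/11275 + 12050/12059)/9 = -⅑*248024509/135965225 = -248024509/1223687025 ≈ -0.20269)
(-48)²/(p - 1*15041) + 2469/r(199) = (-48)²/(-248024509/1223687025 - 1*15041) + 2469/64 = 2304/(-248024509/1223687025 - 15041) + 2469*(1/64) = 2304/(-18405724567534/1223687025) + 2469/64 = 2304*(-1223687025/18405724567534) + 2469/64 = -1409687452800/9202862283767 + 2469/64 = 22631646981641523/588983186161088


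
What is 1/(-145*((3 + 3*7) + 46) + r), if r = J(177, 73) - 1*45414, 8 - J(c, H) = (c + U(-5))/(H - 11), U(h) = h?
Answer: -31/1722322 ≈ -1.7999e-5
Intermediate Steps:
J(c, H) = 8 - (-5 + c)/(-11 + H) (J(c, H) = 8 - (c - 5)/(H - 11) = 8 - (-5 + c)/(-11 + H))
r = -1407672/31 (r = (-83 - 1*177 + 8*73)/(-11 + 73) - 1*45414 = (-83 - 177 + 584)/62 - 45414 = (1/62)*324 - 45414 = 162/31 - 45414 = -1407672/31 ≈ -45409.)
1/(-145*((3 + 3*7) + 46) + r) = 1/(-145*((3 + 3*7) + 46) - 1407672/31) = 1/(-145*((3 + 21) + 46) - 1407672/31) = 1/(-145*(24 + 46) - 1407672/31) = 1/(-145*70 - 1407672/31) = 1/(-10150 - 1407672/31) = 1/(-1722322/31) = -31/1722322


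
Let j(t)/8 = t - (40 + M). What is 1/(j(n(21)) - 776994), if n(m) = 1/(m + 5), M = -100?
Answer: -13/10094678 ≈ -1.2878e-6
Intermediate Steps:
n(m) = 1/(5 + m)
j(t) = 480 + 8*t (j(t) = 8*(t - (40 - 100)) = 8*(t - 1*(-60)) = 8*(t + 60) = 8*(60 + t) = 480 + 8*t)
1/(j(n(21)) - 776994) = 1/((480 + 8/(5 + 21)) - 776994) = 1/((480 + 8/26) - 776994) = 1/((480 + 8*(1/26)) - 776994) = 1/((480 + 4/13) - 776994) = 1/(6244/13 - 776994) = 1/(-10094678/13) = -13/10094678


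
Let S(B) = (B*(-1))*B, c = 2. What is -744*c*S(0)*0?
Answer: 0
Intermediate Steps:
S(B) = -B**2 (S(B) = (-B)*B = -B**2)
-744*c*S(0)*0 = -744*2*(-1*0**2)*0 = -744*2*(-1*0)*0 = -744*2*0*0 = -0*0 = -744*0 = 0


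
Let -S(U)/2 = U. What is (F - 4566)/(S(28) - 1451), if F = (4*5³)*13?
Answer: -1934/1507 ≈ -1.2833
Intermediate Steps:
S(U) = -2*U
F = 6500 (F = (4*125)*13 = 500*13 = 6500)
(F - 4566)/(S(28) - 1451) = (6500 - 4566)/(-2*28 - 1451) = 1934/(-56 - 1451) = 1934/(-1507) = 1934*(-1/1507) = -1934/1507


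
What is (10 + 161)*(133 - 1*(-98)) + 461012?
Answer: 500513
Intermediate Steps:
(10 + 161)*(133 - 1*(-98)) + 461012 = 171*(133 + 98) + 461012 = 171*231 + 461012 = 39501 + 461012 = 500513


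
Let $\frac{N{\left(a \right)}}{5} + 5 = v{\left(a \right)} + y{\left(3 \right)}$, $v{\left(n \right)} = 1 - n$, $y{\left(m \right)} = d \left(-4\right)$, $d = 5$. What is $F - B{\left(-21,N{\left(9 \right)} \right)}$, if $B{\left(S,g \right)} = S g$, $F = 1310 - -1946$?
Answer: $-209$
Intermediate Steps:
$y{\left(m \right)} = -20$ ($y{\left(m \right)} = 5 \left(-4\right) = -20$)
$F = 3256$ ($F = 1310 + 1946 = 3256$)
$N{\left(a \right)} = -120 - 5 a$ ($N{\left(a \right)} = -25 + 5 \left(\left(1 - a\right) - 20\right) = -25 + 5 \left(-19 - a\right) = -25 - \left(95 + 5 a\right) = -120 - 5 a$)
$F - B{\left(-21,N{\left(9 \right)} \right)} = 3256 - - 21 \left(-120 - 45\right) = 3256 - \left(-21\right) \left(-165\right) = 3256 - 3465 = -209$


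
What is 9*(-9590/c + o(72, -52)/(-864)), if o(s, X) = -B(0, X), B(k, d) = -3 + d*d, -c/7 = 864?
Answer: 1357/32 ≈ 42.406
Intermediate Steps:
c = -6048 (c = -7*864 = -6048)
B(k, d) = -3 + d²
o(s, X) = 3 - X² (o(s, X) = -(-3 + X²) = 3 - X²)
9*(-9590/c + o(72, -52)/(-864)) = 9*(-9590/(-6048) + (3 - 1*(-52)²)/(-864)) = 9*(-9590*(-1/6048) + (3 - 1*2704)*(-1/864)) = 9*(685/432 + (3 - 2704)*(-1/864)) = 9*(685/432 - 2701*(-1/864)) = 9*(685/432 + 2701/864) = 9*(1357/288) = 1357/32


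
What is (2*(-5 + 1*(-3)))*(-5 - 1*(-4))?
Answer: 16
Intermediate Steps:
(2*(-5 + 1*(-3)))*(-5 - 1*(-4)) = (2*(-5 - 3))*(-5 + 4) = (2*(-8))*(-1) = -16*(-1) = 16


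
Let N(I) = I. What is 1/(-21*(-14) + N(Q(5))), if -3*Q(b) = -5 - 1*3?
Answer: 3/890 ≈ 0.0033708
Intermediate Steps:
Q(b) = 8/3 (Q(b) = -(-5 - 1*3)/3 = -(-5 - 3)/3 = -1/3*(-8) = 8/3)
1/(-21*(-14) + N(Q(5))) = 1/(-21*(-14) + 8/3) = 1/(294 + 8/3) = 1/(890/3) = 3/890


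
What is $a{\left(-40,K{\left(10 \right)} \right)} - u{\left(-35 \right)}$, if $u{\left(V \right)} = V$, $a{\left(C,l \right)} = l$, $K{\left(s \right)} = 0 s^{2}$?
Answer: $35$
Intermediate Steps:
$K{\left(s \right)} = 0$
$a{\left(-40,K{\left(10 \right)} \right)} - u{\left(-35 \right)} = 0 - -35 = 0 + 35 = 35$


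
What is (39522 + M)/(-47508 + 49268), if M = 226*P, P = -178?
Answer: -353/880 ≈ -0.40114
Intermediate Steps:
M = -40228 (M = 226*(-178) = -40228)
(39522 + M)/(-47508 + 49268) = (39522 - 40228)/(-47508 + 49268) = -706/1760 = -706*1/1760 = -353/880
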